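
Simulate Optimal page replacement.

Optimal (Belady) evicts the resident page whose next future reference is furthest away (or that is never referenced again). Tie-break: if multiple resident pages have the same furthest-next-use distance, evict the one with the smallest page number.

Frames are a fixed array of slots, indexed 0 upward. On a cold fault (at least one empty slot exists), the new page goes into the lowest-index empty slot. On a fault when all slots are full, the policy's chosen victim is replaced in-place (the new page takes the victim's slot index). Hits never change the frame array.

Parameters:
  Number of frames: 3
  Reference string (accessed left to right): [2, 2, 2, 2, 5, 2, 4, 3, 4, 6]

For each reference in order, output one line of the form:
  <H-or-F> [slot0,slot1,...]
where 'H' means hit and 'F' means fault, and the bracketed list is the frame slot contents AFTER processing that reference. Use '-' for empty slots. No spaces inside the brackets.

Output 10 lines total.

F [2,-,-]
H [2,-,-]
H [2,-,-]
H [2,-,-]
F [2,5,-]
H [2,5,-]
F [2,5,4]
F [3,5,4]
H [3,5,4]
F [6,5,4]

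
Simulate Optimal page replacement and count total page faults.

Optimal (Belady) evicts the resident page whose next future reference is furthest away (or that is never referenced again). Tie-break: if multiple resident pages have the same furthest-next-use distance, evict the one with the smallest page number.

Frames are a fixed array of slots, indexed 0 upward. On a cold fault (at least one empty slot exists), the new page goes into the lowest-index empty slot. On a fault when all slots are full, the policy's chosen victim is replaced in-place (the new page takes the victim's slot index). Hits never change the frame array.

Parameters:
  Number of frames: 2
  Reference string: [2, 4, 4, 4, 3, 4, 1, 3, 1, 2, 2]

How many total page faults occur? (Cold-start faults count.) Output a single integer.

Answer: 5

Derivation:
Step 0: ref 2 → FAULT, frames=[2,-]
Step 1: ref 4 → FAULT, frames=[2,4]
Step 2: ref 4 → HIT, frames=[2,4]
Step 3: ref 4 → HIT, frames=[2,4]
Step 4: ref 3 → FAULT (evict 2), frames=[3,4]
Step 5: ref 4 → HIT, frames=[3,4]
Step 6: ref 1 → FAULT (evict 4), frames=[3,1]
Step 7: ref 3 → HIT, frames=[3,1]
Step 8: ref 1 → HIT, frames=[3,1]
Step 9: ref 2 → FAULT (evict 1), frames=[3,2]
Step 10: ref 2 → HIT, frames=[3,2]
Total faults: 5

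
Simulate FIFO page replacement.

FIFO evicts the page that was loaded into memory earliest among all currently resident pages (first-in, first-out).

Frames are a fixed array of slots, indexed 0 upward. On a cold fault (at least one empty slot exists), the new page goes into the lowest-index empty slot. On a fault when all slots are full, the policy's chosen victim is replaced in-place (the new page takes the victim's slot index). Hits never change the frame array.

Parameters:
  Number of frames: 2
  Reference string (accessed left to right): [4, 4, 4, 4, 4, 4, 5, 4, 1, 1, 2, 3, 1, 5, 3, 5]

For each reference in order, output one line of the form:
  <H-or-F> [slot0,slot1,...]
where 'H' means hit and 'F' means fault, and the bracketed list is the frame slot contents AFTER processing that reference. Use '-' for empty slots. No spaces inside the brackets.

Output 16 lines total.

F [4,-]
H [4,-]
H [4,-]
H [4,-]
H [4,-]
H [4,-]
F [4,5]
H [4,5]
F [1,5]
H [1,5]
F [1,2]
F [3,2]
F [3,1]
F [5,1]
F [5,3]
H [5,3]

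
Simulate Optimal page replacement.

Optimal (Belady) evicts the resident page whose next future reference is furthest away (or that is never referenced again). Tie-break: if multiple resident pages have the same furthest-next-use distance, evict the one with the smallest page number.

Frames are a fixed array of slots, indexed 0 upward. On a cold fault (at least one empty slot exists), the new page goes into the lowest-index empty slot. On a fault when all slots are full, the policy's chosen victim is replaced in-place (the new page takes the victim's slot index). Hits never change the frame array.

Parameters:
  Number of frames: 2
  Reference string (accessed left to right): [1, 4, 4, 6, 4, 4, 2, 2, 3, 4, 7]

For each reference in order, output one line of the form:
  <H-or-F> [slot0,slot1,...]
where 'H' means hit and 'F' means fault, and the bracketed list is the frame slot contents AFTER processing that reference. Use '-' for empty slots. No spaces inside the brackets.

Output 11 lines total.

F [1,-]
F [1,4]
H [1,4]
F [6,4]
H [6,4]
H [6,4]
F [2,4]
H [2,4]
F [3,4]
H [3,4]
F [7,4]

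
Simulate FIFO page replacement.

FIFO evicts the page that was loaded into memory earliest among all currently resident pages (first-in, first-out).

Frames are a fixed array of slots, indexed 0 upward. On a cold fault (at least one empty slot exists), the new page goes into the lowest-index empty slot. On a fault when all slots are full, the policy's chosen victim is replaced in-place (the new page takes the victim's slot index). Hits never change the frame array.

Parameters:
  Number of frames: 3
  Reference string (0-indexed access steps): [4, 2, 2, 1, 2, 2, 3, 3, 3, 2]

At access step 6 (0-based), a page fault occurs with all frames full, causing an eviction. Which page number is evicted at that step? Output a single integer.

Step 0: ref 4 -> FAULT, frames=[4,-,-]
Step 1: ref 2 -> FAULT, frames=[4,2,-]
Step 2: ref 2 -> HIT, frames=[4,2,-]
Step 3: ref 1 -> FAULT, frames=[4,2,1]
Step 4: ref 2 -> HIT, frames=[4,2,1]
Step 5: ref 2 -> HIT, frames=[4,2,1]
Step 6: ref 3 -> FAULT, evict 4, frames=[3,2,1]
At step 6: evicted page 4

Answer: 4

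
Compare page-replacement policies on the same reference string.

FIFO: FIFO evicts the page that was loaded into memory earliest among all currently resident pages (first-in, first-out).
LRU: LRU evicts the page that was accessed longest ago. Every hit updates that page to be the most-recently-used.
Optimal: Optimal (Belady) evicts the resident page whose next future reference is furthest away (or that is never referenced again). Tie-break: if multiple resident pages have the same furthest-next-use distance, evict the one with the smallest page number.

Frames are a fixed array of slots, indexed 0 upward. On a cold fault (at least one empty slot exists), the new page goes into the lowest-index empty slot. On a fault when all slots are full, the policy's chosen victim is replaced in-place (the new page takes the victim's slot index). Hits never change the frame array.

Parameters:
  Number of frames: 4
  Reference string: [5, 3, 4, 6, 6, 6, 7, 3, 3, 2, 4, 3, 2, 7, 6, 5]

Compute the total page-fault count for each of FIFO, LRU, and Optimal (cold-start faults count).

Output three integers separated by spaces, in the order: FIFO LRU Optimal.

--- FIFO ---
  step 0: ref 5 -> FAULT, frames=[5,-,-,-] (faults so far: 1)
  step 1: ref 3 -> FAULT, frames=[5,3,-,-] (faults so far: 2)
  step 2: ref 4 -> FAULT, frames=[5,3,4,-] (faults so far: 3)
  step 3: ref 6 -> FAULT, frames=[5,3,4,6] (faults so far: 4)
  step 4: ref 6 -> HIT, frames=[5,3,4,6] (faults so far: 4)
  step 5: ref 6 -> HIT, frames=[5,3,4,6] (faults so far: 4)
  step 6: ref 7 -> FAULT, evict 5, frames=[7,3,4,6] (faults so far: 5)
  step 7: ref 3 -> HIT, frames=[7,3,4,6] (faults so far: 5)
  step 8: ref 3 -> HIT, frames=[7,3,4,6] (faults so far: 5)
  step 9: ref 2 -> FAULT, evict 3, frames=[7,2,4,6] (faults so far: 6)
  step 10: ref 4 -> HIT, frames=[7,2,4,6] (faults so far: 6)
  step 11: ref 3 -> FAULT, evict 4, frames=[7,2,3,6] (faults so far: 7)
  step 12: ref 2 -> HIT, frames=[7,2,3,6] (faults so far: 7)
  step 13: ref 7 -> HIT, frames=[7,2,3,6] (faults so far: 7)
  step 14: ref 6 -> HIT, frames=[7,2,3,6] (faults so far: 7)
  step 15: ref 5 -> FAULT, evict 6, frames=[7,2,3,5] (faults so far: 8)
  FIFO total faults: 8
--- LRU ---
  step 0: ref 5 -> FAULT, frames=[5,-,-,-] (faults so far: 1)
  step 1: ref 3 -> FAULT, frames=[5,3,-,-] (faults so far: 2)
  step 2: ref 4 -> FAULT, frames=[5,3,4,-] (faults so far: 3)
  step 3: ref 6 -> FAULT, frames=[5,3,4,6] (faults so far: 4)
  step 4: ref 6 -> HIT, frames=[5,3,4,6] (faults so far: 4)
  step 5: ref 6 -> HIT, frames=[5,3,4,6] (faults so far: 4)
  step 6: ref 7 -> FAULT, evict 5, frames=[7,3,4,6] (faults so far: 5)
  step 7: ref 3 -> HIT, frames=[7,3,4,6] (faults so far: 5)
  step 8: ref 3 -> HIT, frames=[7,3,4,6] (faults so far: 5)
  step 9: ref 2 -> FAULT, evict 4, frames=[7,3,2,6] (faults so far: 6)
  step 10: ref 4 -> FAULT, evict 6, frames=[7,3,2,4] (faults so far: 7)
  step 11: ref 3 -> HIT, frames=[7,3,2,4] (faults so far: 7)
  step 12: ref 2 -> HIT, frames=[7,3,2,4] (faults so far: 7)
  step 13: ref 7 -> HIT, frames=[7,3,2,4] (faults so far: 7)
  step 14: ref 6 -> FAULT, evict 4, frames=[7,3,2,6] (faults so far: 8)
  step 15: ref 5 -> FAULT, evict 3, frames=[7,5,2,6] (faults so far: 9)
  LRU total faults: 9
--- Optimal ---
  step 0: ref 5 -> FAULT, frames=[5,-,-,-] (faults so far: 1)
  step 1: ref 3 -> FAULT, frames=[5,3,-,-] (faults so far: 2)
  step 2: ref 4 -> FAULT, frames=[5,3,4,-] (faults so far: 3)
  step 3: ref 6 -> FAULT, frames=[5,3,4,6] (faults so far: 4)
  step 4: ref 6 -> HIT, frames=[5,3,4,6] (faults so far: 4)
  step 5: ref 6 -> HIT, frames=[5,3,4,6] (faults so far: 4)
  step 6: ref 7 -> FAULT, evict 5, frames=[7,3,4,6] (faults so far: 5)
  step 7: ref 3 -> HIT, frames=[7,3,4,6] (faults so far: 5)
  step 8: ref 3 -> HIT, frames=[7,3,4,6] (faults so far: 5)
  step 9: ref 2 -> FAULT, evict 6, frames=[7,3,4,2] (faults so far: 6)
  step 10: ref 4 -> HIT, frames=[7,3,4,2] (faults so far: 6)
  step 11: ref 3 -> HIT, frames=[7,3,4,2] (faults so far: 6)
  step 12: ref 2 -> HIT, frames=[7,3,4,2] (faults so far: 6)
  step 13: ref 7 -> HIT, frames=[7,3,4,2] (faults so far: 6)
  step 14: ref 6 -> FAULT, evict 2, frames=[7,3,4,6] (faults so far: 7)
  step 15: ref 5 -> FAULT, evict 3, frames=[7,5,4,6] (faults so far: 8)
  Optimal total faults: 8

Answer: 8 9 8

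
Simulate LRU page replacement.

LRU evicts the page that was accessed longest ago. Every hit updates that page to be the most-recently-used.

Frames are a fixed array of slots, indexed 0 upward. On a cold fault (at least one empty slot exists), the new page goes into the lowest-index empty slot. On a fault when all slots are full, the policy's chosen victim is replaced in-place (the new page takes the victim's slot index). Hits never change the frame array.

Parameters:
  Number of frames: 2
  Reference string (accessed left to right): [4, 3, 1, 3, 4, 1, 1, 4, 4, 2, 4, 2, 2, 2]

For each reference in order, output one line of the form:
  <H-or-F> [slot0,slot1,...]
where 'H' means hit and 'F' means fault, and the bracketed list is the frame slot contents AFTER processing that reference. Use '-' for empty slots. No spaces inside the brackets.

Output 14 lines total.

F [4,-]
F [4,3]
F [1,3]
H [1,3]
F [4,3]
F [4,1]
H [4,1]
H [4,1]
H [4,1]
F [4,2]
H [4,2]
H [4,2]
H [4,2]
H [4,2]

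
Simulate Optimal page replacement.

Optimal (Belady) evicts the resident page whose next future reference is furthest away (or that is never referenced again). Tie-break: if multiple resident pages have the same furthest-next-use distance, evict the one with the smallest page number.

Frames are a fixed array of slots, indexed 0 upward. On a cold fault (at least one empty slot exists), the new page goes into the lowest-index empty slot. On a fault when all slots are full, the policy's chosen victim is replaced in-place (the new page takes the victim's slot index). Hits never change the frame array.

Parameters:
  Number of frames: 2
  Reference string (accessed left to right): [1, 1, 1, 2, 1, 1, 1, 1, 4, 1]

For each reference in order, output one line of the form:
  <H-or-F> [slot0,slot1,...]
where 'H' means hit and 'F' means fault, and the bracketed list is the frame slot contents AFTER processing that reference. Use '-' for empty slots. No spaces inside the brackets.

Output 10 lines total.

F [1,-]
H [1,-]
H [1,-]
F [1,2]
H [1,2]
H [1,2]
H [1,2]
H [1,2]
F [1,4]
H [1,4]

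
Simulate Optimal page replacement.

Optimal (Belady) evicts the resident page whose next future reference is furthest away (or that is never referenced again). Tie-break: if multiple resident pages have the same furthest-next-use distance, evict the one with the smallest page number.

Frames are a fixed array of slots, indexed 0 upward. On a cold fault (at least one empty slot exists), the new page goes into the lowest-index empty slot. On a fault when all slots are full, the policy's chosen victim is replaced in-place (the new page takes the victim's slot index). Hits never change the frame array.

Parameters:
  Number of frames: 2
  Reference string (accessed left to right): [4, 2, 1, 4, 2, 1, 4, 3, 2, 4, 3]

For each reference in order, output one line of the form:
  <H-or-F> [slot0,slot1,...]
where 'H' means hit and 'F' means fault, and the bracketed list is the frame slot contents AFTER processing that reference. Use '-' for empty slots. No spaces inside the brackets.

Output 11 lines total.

F [4,-]
F [4,2]
F [4,1]
H [4,1]
F [2,1]
H [2,1]
F [2,4]
F [2,3]
H [2,3]
F [4,3]
H [4,3]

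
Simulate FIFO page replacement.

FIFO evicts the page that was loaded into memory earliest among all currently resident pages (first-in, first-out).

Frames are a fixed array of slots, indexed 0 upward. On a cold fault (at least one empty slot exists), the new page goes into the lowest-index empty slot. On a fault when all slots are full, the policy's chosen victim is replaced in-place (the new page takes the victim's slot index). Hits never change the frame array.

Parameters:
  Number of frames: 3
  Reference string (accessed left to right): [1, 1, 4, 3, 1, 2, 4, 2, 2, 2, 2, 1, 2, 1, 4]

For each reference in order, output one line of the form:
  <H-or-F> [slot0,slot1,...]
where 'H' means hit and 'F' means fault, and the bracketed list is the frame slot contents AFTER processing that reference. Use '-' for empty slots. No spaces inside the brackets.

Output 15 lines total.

F [1,-,-]
H [1,-,-]
F [1,4,-]
F [1,4,3]
H [1,4,3]
F [2,4,3]
H [2,4,3]
H [2,4,3]
H [2,4,3]
H [2,4,3]
H [2,4,3]
F [2,1,3]
H [2,1,3]
H [2,1,3]
F [2,1,4]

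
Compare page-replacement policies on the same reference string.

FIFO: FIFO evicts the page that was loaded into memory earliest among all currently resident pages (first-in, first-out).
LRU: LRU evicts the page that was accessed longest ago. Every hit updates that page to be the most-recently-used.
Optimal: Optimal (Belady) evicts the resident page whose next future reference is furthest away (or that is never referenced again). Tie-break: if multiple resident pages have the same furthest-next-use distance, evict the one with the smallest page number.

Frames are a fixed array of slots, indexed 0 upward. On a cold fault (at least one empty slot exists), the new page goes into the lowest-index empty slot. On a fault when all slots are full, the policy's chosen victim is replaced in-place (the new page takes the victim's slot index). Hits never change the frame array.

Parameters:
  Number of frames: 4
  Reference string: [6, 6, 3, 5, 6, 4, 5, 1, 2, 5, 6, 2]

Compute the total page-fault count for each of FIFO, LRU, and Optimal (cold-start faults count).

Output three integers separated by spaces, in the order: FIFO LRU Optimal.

Answer: 7 7 6

Derivation:
--- FIFO ---
  step 0: ref 6 -> FAULT, frames=[6,-,-,-] (faults so far: 1)
  step 1: ref 6 -> HIT, frames=[6,-,-,-] (faults so far: 1)
  step 2: ref 3 -> FAULT, frames=[6,3,-,-] (faults so far: 2)
  step 3: ref 5 -> FAULT, frames=[6,3,5,-] (faults so far: 3)
  step 4: ref 6 -> HIT, frames=[6,3,5,-] (faults so far: 3)
  step 5: ref 4 -> FAULT, frames=[6,3,5,4] (faults so far: 4)
  step 6: ref 5 -> HIT, frames=[6,3,5,4] (faults so far: 4)
  step 7: ref 1 -> FAULT, evict 6, frames=[1,3,5,4] (faults so far: 5)
  step 8: ref 2 -> FAULT, evict 3, frames=[1,2,5,4] (faults so far: 6)
  step 9: ref 5 -> HIT, frames=[1,2,5,4] (faults so far: 6)
  step 10: ref 6 -> FAULT, evict 5, frames=[1,2,6,4] (faults so far: 7)
  step 11: ref 2 -> HIT, frames=[1,2,6,4] (faults so far: 7)
  FIFO total faults: 7
--- LRU ---
  step 0: ref 6 -> FAULT, frames=[6,-,-,-] (faults so far: 1)
  step 1: ref 6 -> HIT, frames=[6,-,-,-] (faults so far: 1)
  step 2: ref 3 -> FAULT, frames=[6,3,-,-] (faults so far: 2)
  step 3: ref 5 -> FAULT, frames=[6,3,5,-] (faults so far: 3)
  step 4: ref 6 -> HIT, frames=[6,3,5,-] (faults so far: 3)
  step 5: ref 4 -> FAULT, frames=[6,3,5,4] (faults so far: 4)
  step 6: ref 5 -> HIT, frames=[6,3,5,4] (faults so far: 4)
  step 7: ref 1 -> FAULT, evict 3, frames=[6,1,5,4] (faults so far: 5)
  step 8: ref 2 -> FAULT, evict 6, frames=[2,1,5,4] (faults so far: 6)
  step 9: ref 5 -> HIT, frames=[2,1,5,4] (faults so far: 6)
  step 10: ref 6 -> FAULT, evict 4, frames=[2,1,5,6] (faults so far: 7)
  step 11: ref 2 -> HIT, frames=[2,1,5,6] (faults so far: 7)
  LRU total faults: 7
--- Optimal ---
  step 0: ref 6 -> FAULT, frames=[6,-,-,-] (faults so far: 1)
  step 1: ref 6 -> HIT, frames=[6,-,-,-] (faults so far: 1)
  step 2: ref 3 -> FAULT, frames=[6,3,-,-] (faults so far: 2)
  step 3: ref 5 -> FAULT, frames=[6,3,5,-] (faults so far: 3)
  step 4: ref 6 -> HIT, frames=[6,3,5,-] (faults so far: 3)
  step 5: ref 4 -> FAULT, frames=[6,3,5,4] (faults so far: 4)
  step 6: ref 5 -> HIT, frames=[6,3,5,4] (faults so far: 4)
  step 7: ref 1 -> FAULT, evict 3, frames=[6,1,5,4] (faults so far: 5)
  step 8: ref 2 -> FAULT, evict 1, frames=[6,2,5,4] (faults so far: 6)
  step 9: ref 5 -> HIT, frames=[6,2,5,4] (faults so far: 6)
  step 10: ref 6 -> HIT, frames=[6,2,5,4] (faults so far: 6)
  step 11: ref 2 -> HIT, frames=[6,2,5,4] (faults so far: 6)
  Optimal total faults: 6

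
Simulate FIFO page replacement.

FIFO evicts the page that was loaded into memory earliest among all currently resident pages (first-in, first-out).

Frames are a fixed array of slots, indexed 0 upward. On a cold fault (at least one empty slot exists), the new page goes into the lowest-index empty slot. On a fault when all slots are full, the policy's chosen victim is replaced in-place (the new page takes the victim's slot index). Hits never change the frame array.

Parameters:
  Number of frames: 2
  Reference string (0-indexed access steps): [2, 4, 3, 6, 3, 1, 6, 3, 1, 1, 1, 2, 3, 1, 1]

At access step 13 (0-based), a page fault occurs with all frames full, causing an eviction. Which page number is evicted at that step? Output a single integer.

Step 0: ref 2 -> FAULT, frames=[2,-]
Step 1: ref 4 -> FAULT, frames=[2,4]
Step 2: ref 3 -> FAULT, evict 2, frames=[3,4]
Step 3: ref 6 -> FAULT, evict 4, frames=[3,6]
Step 4: ref 3 -> HIT, frames=[3,6]
Step 5: ref 1 -> FAULT, evict 3, frames=[1,6]
Step 6: ref 6 -> HIT, frames=[1,6]
Step 7: ref 3 -> FAULT, evict 6, frames=[1,3]
Step 8: ref 1 -> HIT, frames=[1,3]
Step 9: ref 1 -> HIT, frames=[1,3]
Step 10: ref 1 -> HIT, frames=[1,3]
Step 11: ref 2 -> FAULT, evict 1, frames=[2,3]
Step 12: ref 3 -> HIT, frames=[2,3]
Step 13: ref 1 -> FAULT, evict 3, frames=[2,1]
At step 13: evicted page 3

Answer: 3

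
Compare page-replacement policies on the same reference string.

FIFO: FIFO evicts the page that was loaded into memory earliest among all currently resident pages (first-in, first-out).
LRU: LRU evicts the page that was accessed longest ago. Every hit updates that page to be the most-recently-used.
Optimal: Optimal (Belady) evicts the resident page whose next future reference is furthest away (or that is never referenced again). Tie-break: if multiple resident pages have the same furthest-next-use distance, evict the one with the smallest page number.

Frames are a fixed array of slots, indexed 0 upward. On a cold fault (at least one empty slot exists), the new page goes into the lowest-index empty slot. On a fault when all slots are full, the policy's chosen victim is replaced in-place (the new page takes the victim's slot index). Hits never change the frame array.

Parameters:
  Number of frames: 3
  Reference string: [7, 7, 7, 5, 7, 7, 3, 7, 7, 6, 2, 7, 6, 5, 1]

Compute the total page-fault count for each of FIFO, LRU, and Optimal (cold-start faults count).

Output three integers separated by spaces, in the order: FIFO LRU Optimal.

Answer: 8 7 7

Derivation:
--- FIFO ---
  step 0: ref 7 -> FAULT, frames=[7,-,-] (faults so far: 1)
  step 1: ref 7 -> HIT, frames=[7,-,-] (faults so far: 1)
  step 2: ref 7 -> HIT, frames=[7,-,-] (faults so far: 1)
  step 3: ref 5 -> FAULT, frames=[7,5,-] (faults so far: 2)
  step 4: ref 7 -> HIT, frames=[7,5,-] (faults so far: 2)
  step 5: ref 7 -> HIT, frames=[7,5,-] (faults so far: 2)
  step 6: ref 3 -> FAULT, frames=[7,5,3] (faults so far: 3)
  step 7: ref 7 -> HIT, frames=[7,5,3] (faults so far: 3)
  step 8: ref 7 -> HIT, frames=[7,5,3] (faults so far: 3)
  step 9: ref 6 -> FAULT, evict 7, frames=[6,5,3] (faults so far: 4)
  step 10: ref 2 -> FAULT, evict 5, frames=[6,2,3] (faults so far: 5)
  step 11: ref 7 -> FAULT, evict 3, frames=[6,2,7] (faults so far: 6)
  step 12: ref 6 -> HIT, frames=[6,2,7] (faults so far: 6)
  step 13: ref 5 -> FAULT, evict 6, frames=[5,2,7] (faults so far: 7)
  step 14: ref 1 -> FAULT, evict 2, frames=[5,1,7] (faults so far: 8)
  FIFO total faults: 8
--- LRU ---
  step 0: ref 7 -> FAULT, frames=[7,-,-] (faults so far: 1)
  step 1: ref 7 -> HIT, frames=[7,-,-] (faults so far: 1)
  step 2: ref 7 -> HIT, frames=[7,-,-] (faults so far: 1)
  step 3: ref 5 -> FAULT, frames=[7,5,-] (faults so far: 2)
  step 4: ref 7 -> HIT, frames=[7,5,-] (faults so far: 2)
  step 5: ref 7 -> HIT, frames=[7,5,-] (faults so far: 2)
  step 6: ref 3 -> FAULT, frames=[7,5,3] (faults so far: 3)
  step 7: ref 7 -> HIT, frames=[7,5,3] (faults so far: 3)
  step 8: ref 7 -> HIT, frames=[7,5,3] (faults so far: 3)
  step 9: ref 6 -> FAULT, evict 5, frames=[7,6,3] (faults so far: 4)
  step 10: ref 2 -> FAULT, evict 3, frames=[7,6,2] (faults so far: 5)
  step 11: ref 7 -> HIT, frames=[7,6,2] (faults so far: 5)
  step 12: ref 6 -> HIT, frames=[7,6,2] (faults so far: 5)
  step 13: ref 5 -> FAULT, evict 2, frames=[7,6,5] (faults so far: 6)
  step 14: ref 1 -> FAULT, evict 7, frames=[1,6,5] (faults so far: 7)
  LRU total faults: 7
--- Optimal ---
  step 0: ref 7 -> FAULT, frames=[7,-,-] (faults so far: 1)
  step 1: ref 7 -> HIT, frames=[7,-,-] (faults so far: 1)
  step 2: ref 7 -> HIT, frames=[7,-,-] (faults so far: 1)
  step 3: ref 5 -> FAULT, frames=[7,5,-] (faults so far: 2)
  step 4: ref 7 -> HIT, frames=[7,5,-] (faults so far: 2)
  step 5: ref 7 -> HIT, frames=[7,5,-] (faults so far: 2)
  step 6: ref 3 -> FAULT, frames=[7,5,3] (faults so far: 3)
  step 7: ref 7 -> HIT, frames=[7,5,3] (faults so far: 3)
  step 8: ref 7 -> HIT, frames=[7,5,3] (faults so far: 3)
  step 9: ref 6 -> FAULT, evict 3, frames=[7,5,6] (faults so far: 4)
  step 10: ref 2 -> FAULT, evict 5, frames=[7,2,6] (faults so far: 5)
  step 11: ref 7 -> HIT, frames=[7,2,6] (faults so far: 5)
  step 12: ref 6 -> HIT, frames=[7,2,6] (faults so far: 5)
  step 13: ref 5 -> FAULT, evict 2, frames=[7,5,6] (faults so far: 6)
  step 14: ref 1 -> FAULT, evict 5, frames=[7,1,6] (faults so far: 7)
  Optimal total faults: 7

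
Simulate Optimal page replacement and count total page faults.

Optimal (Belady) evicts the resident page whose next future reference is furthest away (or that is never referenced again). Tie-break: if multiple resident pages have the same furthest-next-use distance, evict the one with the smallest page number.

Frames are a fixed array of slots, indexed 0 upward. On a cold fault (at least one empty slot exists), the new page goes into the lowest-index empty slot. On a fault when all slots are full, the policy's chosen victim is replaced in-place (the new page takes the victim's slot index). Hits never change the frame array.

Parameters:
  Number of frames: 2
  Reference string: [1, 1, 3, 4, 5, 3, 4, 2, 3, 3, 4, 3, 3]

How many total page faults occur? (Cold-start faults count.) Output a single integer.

Answer: 7

Derivation:
Step 0: ref 1 → FAULT, frames=[1,-]
Step 1: ref 1 → HIT, frames=[1,-]
Step 2: ref 3 → FAULT, frames=[1,3]
Step 3: ref 4 → FAULT (evict 1), frames=[4,3]
Step 4: ref 5 → FAULT (evict 4), frames=[5,3]
Step 5: ref 3 → HIT, frames=[5,3]
Step 6: ref 4 → FAULT (evict 5), frames=[4,3]
Step 7: ref 2 → FAULT (evict 4), frames=[2,3]
Step 8: ref 3 → HIT, frames=[2,3]
Step 9: ref 3 → HIT, frames=[2,3]
Step 10: ref 4 → FAULT (evict 2), frames=[4,3]
Step 11: ref 3 → HIT, frames=[4,3]
Step 12: ref 3 → HIT, frames=[4,3]
Total faults: 7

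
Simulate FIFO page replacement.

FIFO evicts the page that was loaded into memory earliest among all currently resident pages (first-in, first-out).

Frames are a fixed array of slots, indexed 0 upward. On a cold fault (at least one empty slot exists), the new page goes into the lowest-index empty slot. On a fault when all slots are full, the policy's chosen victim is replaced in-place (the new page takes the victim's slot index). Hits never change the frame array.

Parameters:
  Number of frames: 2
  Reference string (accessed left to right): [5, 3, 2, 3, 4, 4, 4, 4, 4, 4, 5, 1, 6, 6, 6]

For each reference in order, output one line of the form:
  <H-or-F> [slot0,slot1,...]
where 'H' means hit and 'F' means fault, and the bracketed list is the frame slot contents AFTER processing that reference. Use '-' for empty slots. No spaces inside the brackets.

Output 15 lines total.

F [5,-]
F [5,3]
F [2,3]
H [2,3]
F [2,4]
H [2,4]
H [2,4]
H [2,4]
H [2,4]
H [2,4]
F [5,4]
F [5,1]
F [6,1]
H [6,1]
H [6,1]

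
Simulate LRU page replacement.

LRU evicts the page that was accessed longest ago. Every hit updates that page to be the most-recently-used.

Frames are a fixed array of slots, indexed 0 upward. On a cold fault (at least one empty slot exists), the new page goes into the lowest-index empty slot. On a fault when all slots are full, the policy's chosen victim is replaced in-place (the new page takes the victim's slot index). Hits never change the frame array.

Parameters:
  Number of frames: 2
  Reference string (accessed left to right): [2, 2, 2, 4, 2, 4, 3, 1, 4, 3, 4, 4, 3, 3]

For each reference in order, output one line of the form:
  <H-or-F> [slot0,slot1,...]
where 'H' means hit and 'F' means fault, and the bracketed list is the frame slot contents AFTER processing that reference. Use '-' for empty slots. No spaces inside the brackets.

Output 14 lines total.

F [2,-]
H [2,-]
H [2,-]
F [2,4]
H [2,4]
H [2,4]
F [3,4]
F [3,1]
F [4,1]
F [4,3]
H [4,3]
H [4,3]
H [4,3]
H [4,3]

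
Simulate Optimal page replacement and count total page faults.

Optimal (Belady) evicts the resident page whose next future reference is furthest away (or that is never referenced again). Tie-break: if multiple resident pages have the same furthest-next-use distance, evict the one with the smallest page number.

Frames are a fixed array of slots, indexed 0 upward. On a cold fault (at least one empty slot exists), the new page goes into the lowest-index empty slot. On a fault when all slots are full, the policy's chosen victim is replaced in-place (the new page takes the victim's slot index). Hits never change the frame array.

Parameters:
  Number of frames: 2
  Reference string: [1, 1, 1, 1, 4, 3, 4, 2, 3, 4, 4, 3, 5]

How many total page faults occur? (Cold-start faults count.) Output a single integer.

Step 0: ref 1 → FAULT, frames=[1,-]
Step 1: ref 1 → HIT, frames=[1,-]
Step 2: ref 1 → HIT, frames=[1,-]
Step 3: ref 1 → HIT, frames=[1,-]
Step 4: ref 4 → FAULT, frames=[1,4]
Step 5: ref 3 → FAULT (evict 1), frames=[3,4]
Step 6: ref 4 → HIT, frames=[3,4]
Step 7: ref 2 → FAULT (evict 4), frames=[3,2]
Step 8: ref 3 → HIT, frames=[3,2]
Step 9: ref 4 → FAULT (evict 2), frames=[3,4]
Step 10: ref 4 → HIT, frames=[3,4]
Step 11: ref 3 → HIT, frames=[3,4]
Step 12: ref 5 → FAULT (evict 3), frames=[5,4]
Total faults: 6

Answer: 6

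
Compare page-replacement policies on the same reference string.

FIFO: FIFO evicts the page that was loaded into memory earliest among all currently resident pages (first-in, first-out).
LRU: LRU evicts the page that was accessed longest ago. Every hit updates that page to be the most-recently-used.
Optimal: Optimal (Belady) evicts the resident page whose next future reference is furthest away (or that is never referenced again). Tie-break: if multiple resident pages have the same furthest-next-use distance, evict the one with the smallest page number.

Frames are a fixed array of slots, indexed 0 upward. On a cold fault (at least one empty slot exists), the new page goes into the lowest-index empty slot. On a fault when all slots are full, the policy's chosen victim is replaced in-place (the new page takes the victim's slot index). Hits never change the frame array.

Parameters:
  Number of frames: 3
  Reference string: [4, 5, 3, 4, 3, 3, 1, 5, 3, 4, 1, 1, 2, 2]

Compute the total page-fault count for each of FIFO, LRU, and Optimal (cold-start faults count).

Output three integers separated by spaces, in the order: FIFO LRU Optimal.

Answer: 6 8 6

Derivation:
--- FIFO ---
  step 0: ref 4 -> FAULT, frames=[4,-,-] (faults so far: 1)
  step 1: ref 5 -> FAULT, frames=[4,5,-] (faults so far: 2)
  step 2: ref 3 -> FAULT, frames=[4,5,3] (faults so far: 3)
  step 3: ref 4 -> HIT, frames=[4,5,3] (faults so far: 3)
  step 4: ref 3 -> HIT, frames=[4,5,3] (faults so far: 3)
  step 5: ref 3 -> HIT, frames=[4,5,3] (faults so far: 3)
  step 6: ref 1 -> FAULT, evict 4, frames=[1,5,3] (faults so far: 4)
  step 7: ref 5 -> HIT, frames=[1,5,3] (faults so far: 4)
  step 8: ref 3 -> HIT, frames=[1,5,3] (faults so far: 4)
  step 9: ref 4 -> FAULT, evict 5, frames=[1,4,3] (faults so far: 5)
  step 10: ref 1 -> HIT, frames=[1,4,3] (faults so far: 5)
  step 11: ref 1 -> HIT, frames=[1,4,3] (faults so far: 5)
  step 12: ref 2 -> FAULT, evict 3, frames=[1,4,2] (faults so far: 6)
  step 13: ref 2 -> HIT, frames=[1,4,2] (faults so far: 6)
  FIFO total faults: 6
--- LRU ---
  step 0: ref 4 -> FAULT, frames=[4,-,-] (faults so far: 1)
  step 1: ref 5 -> FAULT, frames=[4,5,-] (faults so far: 2)
  step 2: ref 3 -> FAULT, frames=[4,5,3] (faults so far: 3)
  step 3: ref 4 -> HIT, frames=[4,5,3] (faults so far: 3)
  step 4: ref 3 -> HIT, frames=[4,5,3] (faults so far: 3)
  step 5: ref 3 -> HIT, frames=[4,5,3] (faults so far: 3)
  step 6: ref 1 -> FAULT, evict 5, frames=[4,1,3] (faults so far: 4)
  step 7: ref 5 -> FAULT, evict 4, frames=[5,1,3] (faults so far: 5)
  step 8: ref 3 -> HIT, frames=[5,1,3] (faults so far: 5)
  step 9: ref 4 -> FAULT, evict 1, frames=[5,4,3] (faults so far: 6)
  step 10: ref 1 -> FAULT, evict 5, frames=[1,4,3] (faults so far: 7)
  step 11: ref 1 -> HIT, frames=[1,4,3] (faults so far: 7)
  step 12: ref 2 -> FAULT, evict 3, frames=[1,4,2] (faults so far: 8)
  step 13: ref 2 -> HIT, frames=[1,4,2] (faults so far: 8)
  LRU total faults: 8
--- Optimal ---
  step 0: ref 4 -> FAULT, frames=[4,-,-] (faults so far: 1)
  step 1: ref 5 -> FAULT, frames=[4,5,-] (faults so far: 2)
  step 2: ref 3 -> FAULT, frames=[4,5,3] (faults so far: 3)
  step 3: ref 4 -> HIT, frames=[4,5,3] (faults so far: 3)
  step 4: ref 3 -> HIT, frames=[4,5,3] (faults so far: 3)
  step 5: ref 3 -> HIT, frames=[4,5,3] (faults so far: 3)
  step 6: ref 1 -> FAULT, evict 4, frames=[1,5,3] (faults so far: 4)
  step 7: ref 5 -> HIT, frames=[1,5,3] (faults so far: 4)
  step 8: ref 3 -> HIT, frames=[1,5,3] (faults so far: 4)
  step 9: ref 4 -> FAULT, evict 3, frames=[1,5,4] (faults so far: 5)
  step 10: ref 1 -> HIT, frames=[1,5,4] (faults so far: 5)
  step 11: ref 1 -> HIT, frames=[1,5,4] (faults so far: 5)
  step 12: ref 2 -> FAULT, evict 1, frames=[2,5,4] (faults so far: 6)
  step 13: ref 2 -> HIT, frames=[2,5,4] (faults so far: 6)
  Optimal total faults: 6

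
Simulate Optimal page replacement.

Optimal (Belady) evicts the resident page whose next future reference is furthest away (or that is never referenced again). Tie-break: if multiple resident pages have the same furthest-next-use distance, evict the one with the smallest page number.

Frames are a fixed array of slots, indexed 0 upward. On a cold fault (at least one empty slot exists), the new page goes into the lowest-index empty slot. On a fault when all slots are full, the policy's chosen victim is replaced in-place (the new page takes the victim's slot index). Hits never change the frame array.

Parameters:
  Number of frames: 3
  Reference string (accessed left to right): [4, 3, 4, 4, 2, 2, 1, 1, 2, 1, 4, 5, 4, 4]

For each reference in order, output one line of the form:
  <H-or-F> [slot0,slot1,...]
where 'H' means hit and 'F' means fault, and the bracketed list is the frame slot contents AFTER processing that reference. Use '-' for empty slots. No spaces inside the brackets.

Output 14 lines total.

F [4,-,-]
F [4,3,-]
H [4,3,-]
H [4,3,-]
F [4,3,2]
H [4,3,2]
F [4,1,2]
H [4,1,2]
H [4,1,2]
H [4,1,2]
H [4,1,2]
F [4,5,2]
H [4,5,2]
H [4,5,2]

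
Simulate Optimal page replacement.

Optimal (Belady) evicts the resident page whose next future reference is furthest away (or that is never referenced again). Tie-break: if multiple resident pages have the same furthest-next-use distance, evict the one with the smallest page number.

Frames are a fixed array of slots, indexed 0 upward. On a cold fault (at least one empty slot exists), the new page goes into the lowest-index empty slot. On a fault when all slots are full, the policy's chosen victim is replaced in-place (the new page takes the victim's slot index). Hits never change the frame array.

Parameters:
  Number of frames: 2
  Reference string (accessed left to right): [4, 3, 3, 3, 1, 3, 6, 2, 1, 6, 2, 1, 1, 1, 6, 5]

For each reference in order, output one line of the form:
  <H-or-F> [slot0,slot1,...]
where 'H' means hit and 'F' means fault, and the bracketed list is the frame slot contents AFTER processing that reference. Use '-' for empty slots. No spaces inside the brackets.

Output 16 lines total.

F [4,-]
F [4,3]
H [4,3]
H [4,3]
F [1,3]
H [1,3]
F [1,6]
F [1,2]
H [1,2]
F [6,2]
H [6,2]
F [6,1]
H [6,1]
H [6,1]
H [6,1]
F [6,5]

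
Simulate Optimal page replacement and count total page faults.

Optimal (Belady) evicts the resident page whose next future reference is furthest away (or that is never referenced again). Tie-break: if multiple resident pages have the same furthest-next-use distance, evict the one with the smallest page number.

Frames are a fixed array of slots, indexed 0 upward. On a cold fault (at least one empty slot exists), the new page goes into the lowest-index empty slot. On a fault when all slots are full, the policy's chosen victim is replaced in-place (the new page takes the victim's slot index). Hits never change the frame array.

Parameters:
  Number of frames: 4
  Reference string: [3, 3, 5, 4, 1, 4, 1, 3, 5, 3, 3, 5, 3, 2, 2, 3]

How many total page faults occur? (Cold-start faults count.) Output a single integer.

Answer: 5

Derivation:
Step 0: ref 3 → FAULT, frames=[3,-,-,-]
Step 1: ref 3 → HIT, frames=[3,-,-,-]
Step 2: ref 5 → FAULT, frames=[3,5,-,-]
Step 3: ref 4 → FAULT, frames=[3,5,4,-]
Step 4: ref 1 → FAULT, frames=[3,5,4,1]
Step 5: ref 4 → HIT, frames=[3,5,4,1]
Step 6: ref 1 → HIT, frames=[3,5,4,1]
Step 7: ref 3 → HIT, frames=[3,5,4,1]
Step 8: ref 5 → HIT, frames=[3,5,4,1]
Step 9: ref 3 → HIT, frames=[3,5,4,1]
Step 10: ref 3 → HIT, frames=[3,5,4,1]
Step 11: ref 5 → HIT, frames=[3,5,4,1]
Step 12: ref 3 → HIT, frames=[3,5,4,1]
Step 13: ref 2 → FAULT (evict 1), frames=[3,5,4,2]
Step 14: ref 2 → HIT, frames=[3,5,4,2]
Step 15: ref 3 → HIT, frames=[3,5,4,2]
Total faults: 5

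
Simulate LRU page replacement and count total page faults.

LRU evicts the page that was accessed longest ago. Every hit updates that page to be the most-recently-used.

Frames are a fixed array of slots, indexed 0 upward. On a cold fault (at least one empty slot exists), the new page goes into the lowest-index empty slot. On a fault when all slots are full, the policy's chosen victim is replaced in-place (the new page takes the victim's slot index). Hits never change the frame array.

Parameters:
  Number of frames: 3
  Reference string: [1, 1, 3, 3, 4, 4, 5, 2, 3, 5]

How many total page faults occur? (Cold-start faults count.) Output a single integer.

Step 0: ref 1 → FAULT, frames=[1,-,-]
Step 1: ref 1 → HIT, frames=[1,-,-]
Step 2: ref 3 → FAULT, frames=[1,3,-]
Step 3: ref 3 → HIT, frames=[1,3,-]
Step 4: ref 4 → FAULT, frames=[1,3,4]
Step 5: ref 4 → HIT, frames=[1,3,4]
Step 6: ref 5 → FAULT (evict 1), frames=[5,3,4]
Step 7: ref 2 → FAULT (evict 3), frames=[5,2,4]
Step 8: ref 3 → FAULT (evict 4), frames=[5,2,3]
Step 9: ref 5 → HIT, frames=[5,2,3]
Total faults: 6

Answer: 6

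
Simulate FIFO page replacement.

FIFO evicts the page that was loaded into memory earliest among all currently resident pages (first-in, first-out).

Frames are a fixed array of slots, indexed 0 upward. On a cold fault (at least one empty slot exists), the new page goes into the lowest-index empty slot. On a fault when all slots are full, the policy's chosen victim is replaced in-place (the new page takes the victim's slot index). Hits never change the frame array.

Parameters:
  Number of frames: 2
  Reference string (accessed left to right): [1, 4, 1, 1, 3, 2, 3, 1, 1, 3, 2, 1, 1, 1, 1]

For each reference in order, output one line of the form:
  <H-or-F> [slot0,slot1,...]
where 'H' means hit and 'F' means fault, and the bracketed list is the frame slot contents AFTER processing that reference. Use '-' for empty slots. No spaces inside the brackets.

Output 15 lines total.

F [1,-]
F [1,4]
H [1,4]
H [1,4]
F [3,4]
F [3,2]
H [3,2]
F [1,2]
H [1,2]
F [1,3]
F [2,3]
F [2,1]
H [2,1]
H [2,1]
H [2,1]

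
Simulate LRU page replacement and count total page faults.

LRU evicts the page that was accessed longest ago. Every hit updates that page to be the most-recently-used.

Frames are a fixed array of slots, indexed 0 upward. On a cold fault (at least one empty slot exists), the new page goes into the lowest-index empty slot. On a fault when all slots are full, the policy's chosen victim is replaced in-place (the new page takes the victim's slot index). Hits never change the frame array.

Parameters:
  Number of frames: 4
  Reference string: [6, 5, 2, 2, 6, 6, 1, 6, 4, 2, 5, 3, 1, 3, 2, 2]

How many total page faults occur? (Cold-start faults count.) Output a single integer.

Answer: 8

Derivation:
Step 0: ref 6 → FAULT, frames=[6,-,-,-]
Step 1: ref 5 → FAULT, frames=[6,5,-,-]
Step 2: ref 2 → FAULT, frames=[6,5,2,-]
Step 3: ref 2 → HIT, frames=[6,5,2,-]
Step 4: ref 6 → HIT, frames=[6,5,2,-]
Step 5: ref 6 → HIT, frames=[6,5,2,-]
Step 6: ref 1 → FAULT, frames=[6,5,2,1]
Step 7: ref 6 → HIT, frames=[6,5,2,1]
Step 8: ref 4 → FAULT (evict 5), frames=[6,4,2,1]
Step 9: ref 2 → HIT, frames=[6,4,2,1]
Step 10: ref 5 → FAULT (evict 1), frames=[6,4,2,5]
Step 11: ref 3 → FAULT (evict 6), frames=[3,4,2,5]
Step 12: ref 1 → FAULT (evict 4), frames=[3,1,2,5]
Step 13: ref 3 → HIT, frames=[3,1,2,5]
Step 14: ref 2 → HIT, frames=[3,1,2,5]
Step 15: ref 2 → HIT, frames=[3,1,2,5]
Total faults: 8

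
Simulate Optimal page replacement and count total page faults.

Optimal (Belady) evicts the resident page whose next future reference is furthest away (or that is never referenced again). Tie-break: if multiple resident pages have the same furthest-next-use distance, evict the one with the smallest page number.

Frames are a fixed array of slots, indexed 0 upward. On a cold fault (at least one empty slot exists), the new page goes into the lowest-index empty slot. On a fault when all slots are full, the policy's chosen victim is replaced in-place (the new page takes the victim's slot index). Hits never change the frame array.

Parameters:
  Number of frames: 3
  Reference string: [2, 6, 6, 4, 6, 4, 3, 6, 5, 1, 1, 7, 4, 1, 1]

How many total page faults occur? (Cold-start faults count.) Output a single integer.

Step 0: ref 2 → FAULT, frames=[2,-,-]
Step 1: ref 6 → FAULT, frames=[2,6,-]
Step 2: ref 6 → HIT, frames=[2,6,-]
Step 3: ref 4 → FAULT, frames=[2,6,4]
Step 4: ref 6 → HIT, frames=[2,6,4]
Step 5: ref 4 → HIT, frames=[2,6,4]
Step 6: ref 3 → FAULT (evict 2), frames=[3,6,4]
Step 7: ref 6 → HIT, frames=[3,6,4]
Step 8: ref 5 → FAULT (evict 3), frames=[5,6,4]
Step 9: ref 1 → FAULT (evict 5), frames=[1,6,4]
Step 10: ref 1 → HIT, frames=[1,6,4]
Step 11: ref 7 → FAULT (evict 6), frames=[1,7,4]
Step 12: ref 4 → HIT, frames=[1,7,4]
Step 13: ref 1 → HIT, frames=[1,7,4]
Step 14: ref 1 → HIT, frames=[1,7,4]
Total faults: 7

Answer: 7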